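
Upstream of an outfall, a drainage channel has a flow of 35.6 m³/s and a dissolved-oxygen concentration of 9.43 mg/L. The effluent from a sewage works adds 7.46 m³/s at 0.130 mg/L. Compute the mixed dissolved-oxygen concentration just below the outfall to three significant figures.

7.82 mg/L

Flow-weighted mixing: C = (Q_r C_r + Q_w C_w)/(Q_r + Q_w)
= (35.6×9.43 + 7.46×0.130)/(35.6 + 7.46) = 336.7/43.06 = 7.819 mg/L.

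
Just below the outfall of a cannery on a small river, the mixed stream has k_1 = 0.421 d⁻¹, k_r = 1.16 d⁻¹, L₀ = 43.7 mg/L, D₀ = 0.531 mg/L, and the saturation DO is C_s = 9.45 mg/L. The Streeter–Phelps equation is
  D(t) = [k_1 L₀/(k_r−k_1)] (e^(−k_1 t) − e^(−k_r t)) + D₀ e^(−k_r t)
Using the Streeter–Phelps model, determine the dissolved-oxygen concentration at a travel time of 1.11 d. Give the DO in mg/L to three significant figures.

k_1 L₀/(k_r−k_1) = 0.421×43.7/(1.16−0.421) = 18.40/0.7390 = 24.90 mg/L.
e^(−k_1 t) = e^(−0.421×1.110) = 0.6267; e^(−k_r t) = e^(−1.16×1.110) = 0.2759.
D = 24.90 × (0.6267 − 0.2759) + 0.531 × 0.2759 = 8.732 + 0.1465 = 8.879 mg/L.
DO = C_s − D = 9.45 − 8.879 = 0.5713 mg/L.

DO ≈ 0.571 mg/L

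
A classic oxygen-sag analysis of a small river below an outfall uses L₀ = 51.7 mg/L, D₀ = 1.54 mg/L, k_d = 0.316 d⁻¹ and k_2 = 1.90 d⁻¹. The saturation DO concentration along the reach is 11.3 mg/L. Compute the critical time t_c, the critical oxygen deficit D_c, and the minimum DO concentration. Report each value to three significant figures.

At the critical point dD/dt = 0, so k_d L₀ e^(−k_d t) = k_2 D. Substituting D(t) from the Streeter–Phelps equation and solving for t gives
t_c = ln[(k_2/k_d)(1 − D₀(k_2−k_d)/(k_d L₀))] / (k_2−k_d).
Here k_2−k_d = 1.584 d⁻¹ and 1 − D₀(k_2−k_d)/(k_d L₀) = 1 − 1.54×1.584/(0.316×51.7) = 0.8507, so
t_c = ln(6.013 × 0.8507) / 1.584 = 1.632 / 1.584 = 1.030 d.
L(t_c) = L₀ e^(−k_d t_c) = 51.7 × 0.7221 = 37.33 mg/L, and at the critical point k_2 D_c = k_d L, so D_c = (0.316/1.90) × 37.33 = 6.209 mg/L.
Minimum DO = C_s − D_c = 11.3 − 6.209 = 5.091 mg/L.

t_c ≈ 1.03 d; D_c ≈ 6.21 mg/L; min DO ≈ 5.09 mg/L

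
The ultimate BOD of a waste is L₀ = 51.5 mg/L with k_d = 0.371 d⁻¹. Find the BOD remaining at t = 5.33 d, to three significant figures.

L ≈ 7.13 mg/L

L_t = L₀ e^(−k_d t) = 51.5 × e^(−0.371×5.33) = 51.5 × 0.1384 = 7.129 mg/L.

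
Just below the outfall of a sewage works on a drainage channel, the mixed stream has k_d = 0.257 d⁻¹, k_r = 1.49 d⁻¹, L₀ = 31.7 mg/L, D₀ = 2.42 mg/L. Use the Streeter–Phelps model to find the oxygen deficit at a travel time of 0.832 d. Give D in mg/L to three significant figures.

k_d L₀/(k_r−k_d) = 0.257×31.7/(1.49−0.257) = 8.147/1.233 = 6.607 mg/L.
e^(−k_d t) = e^(−0.257×0.8320) = 0.8075; e^(−k_r t) = e^(−1.49×0.8320) = 0.2895.
D = 6.607 × (0.8075 − 0.2895) + 2.42 × 0.2895 = 3.423 + 0.7005 = 4.123 mg/L.

D ≈ 4.12 mg/L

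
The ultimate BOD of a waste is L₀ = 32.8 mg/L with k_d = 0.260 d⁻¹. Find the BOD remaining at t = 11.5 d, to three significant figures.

L_t = L₀ e^(−k_d t) = 32.8 × e^(−0.260×11.5) = 32.8 × 0.05029 = 1.649 mg/L.

L ≈ 1.65 mg/L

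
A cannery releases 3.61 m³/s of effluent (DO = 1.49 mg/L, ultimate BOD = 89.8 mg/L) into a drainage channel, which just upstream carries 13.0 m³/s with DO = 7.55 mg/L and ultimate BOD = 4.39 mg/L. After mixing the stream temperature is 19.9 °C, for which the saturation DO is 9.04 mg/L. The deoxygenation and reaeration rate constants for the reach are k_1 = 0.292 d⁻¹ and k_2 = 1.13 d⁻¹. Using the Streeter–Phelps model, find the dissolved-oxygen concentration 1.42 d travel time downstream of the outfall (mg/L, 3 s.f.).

DO ≈ 4.80 mg/L

Mixed DO = (13.0×7.55 + 3.61×1.49)/(13.0+3.61) = 103.5/16.61 = 6.233 mg/L.
Mixed L₀ = (13.0×4.39 + 3.61×89.8)/(16.61) = 381.2/16.61 = 22.95 mg/L.
Initial deficit D₀ = C_s − DO₀ = 9.04 − 6.233 = 2.807 mg/L.
D(1.42) = [0.292×22.95/(1.13−0.292)](e^(−0.292×1.42) − e^(−1.13×1.42)) + 2.807 e^(−1.13×1.42)
= 7.998 × (0.6606 − 0.2010) + 2.807 × 0.2010 = 4.240 mg/L.
DO = 9.04 − 4.240 = 4.800 mg/L.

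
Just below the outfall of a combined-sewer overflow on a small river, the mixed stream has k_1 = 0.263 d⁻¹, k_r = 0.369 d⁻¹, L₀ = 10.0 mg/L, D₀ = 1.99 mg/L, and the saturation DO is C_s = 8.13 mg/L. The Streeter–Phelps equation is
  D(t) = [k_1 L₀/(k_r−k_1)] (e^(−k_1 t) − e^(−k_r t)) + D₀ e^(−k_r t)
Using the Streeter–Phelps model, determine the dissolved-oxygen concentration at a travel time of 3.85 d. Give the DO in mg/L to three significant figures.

DO ≈ 4.63 mg/L

k_1 L₀/(k_r−k_1) = 0.263×10.0/(0.369−0.263) = 2.630/0.1060 = 24.81 mg/L.
e^(−k_1 t) = e^(−0.263×3.850) = 0.3633; e^(−k_r t) = e^(−0.369×3.850) = 0.2416.
D = 24.81 × (0.3633 − 0.2416) + 1.99 × 0.2416 = 3.020 + 0.4807 = 3.501 mg/L.
DO = C_s − D = 8.13 − 3.501 = 4.629 mg/L.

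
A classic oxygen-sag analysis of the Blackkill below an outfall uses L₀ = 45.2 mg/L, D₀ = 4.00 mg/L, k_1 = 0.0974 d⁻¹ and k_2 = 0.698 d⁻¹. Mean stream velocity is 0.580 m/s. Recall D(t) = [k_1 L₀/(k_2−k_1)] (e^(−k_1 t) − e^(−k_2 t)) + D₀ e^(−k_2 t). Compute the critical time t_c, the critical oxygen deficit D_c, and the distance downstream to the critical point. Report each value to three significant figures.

With k_2/k_1 = 7.166 and 1 − D₀(k_2−k_1)/(k_1 L₀) = 0.4543,
t_c = ln(7.166 × 0.4543) / (0.698 − 0.0974) = ln(3.256) / 0.6006 = 1.180/0.6006 = 1.965 d.
L(t_c) = L₀ e^(−k_1 t_c) = 45.2 × 0.8258 = 37.33 mg/L, and at the critical point k_2 D_c = k_1 L, so D_c = (0.0974/0.698) × 37.33 = 5.208 mg/L.
x_c = v t_c = 0.580 m/s × 1.965 d × 86400 s/d = 98490 m ≈ 98.5 km.

t_c ≈ 1.97 d; D_c ≈ 5.21 mg/L; x_c ≈ 98.5 km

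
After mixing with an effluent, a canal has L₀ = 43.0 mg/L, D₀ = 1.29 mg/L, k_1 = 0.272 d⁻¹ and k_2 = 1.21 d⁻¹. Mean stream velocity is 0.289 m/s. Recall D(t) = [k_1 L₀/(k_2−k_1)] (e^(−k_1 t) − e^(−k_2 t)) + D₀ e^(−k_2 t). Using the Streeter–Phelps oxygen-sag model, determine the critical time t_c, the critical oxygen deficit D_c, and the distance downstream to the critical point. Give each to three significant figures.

t_c ≈ 1.47 d; D_c ≈ 6.47 mg/L; x_c ≈ 36.8 km

At the critical point dD/dt = 0, so k_1 L₀ e^(−k_1 t) = k_2 D. Substituting D(t) from the Streeter–Phelps equation and solving for t gives
t_c = ln[(k_2/k_1)(1 − D₀(k_2−k_1)/(k_1 L₀))] / (k_2−k_1).
Here k_2−k_1 = 0.9380 d⁻¹ and 1 − D₀(k_2−k_1)/(k_1 L₀) = 1 − 1.29×0.9380/(0.272×43.0) = 0.8965, so
t_c = ln(4.449 × 0.8965) / 0.9380 = 1.383 / 0.9380 = 1.475 d.
L(t_c) = L₀ e^(−k_1 t_c) = 43.0 × 0.6696 = 28.79 mg/L, and at the critical point k_2 D_c = k_1 L, so D_c = (0.272/1.21) × 28.79 = 6.472 mg/L.
x_c = v t_c = 0.289 m/s × 1.475 d × 86400 s/d = 36830 m ≈ 36.8 km.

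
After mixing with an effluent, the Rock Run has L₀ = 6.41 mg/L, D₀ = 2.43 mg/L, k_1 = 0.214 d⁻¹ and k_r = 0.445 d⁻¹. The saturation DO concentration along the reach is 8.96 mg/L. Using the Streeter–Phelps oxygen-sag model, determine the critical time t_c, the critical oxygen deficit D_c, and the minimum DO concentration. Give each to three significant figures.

With k_r/k_1 = 2.079 and 1 − D₀(k_r−k_1)/(k_1 L₀) = 0.5908,
t_c = ln(2.079 × 0.5908) / (0.445 − 0.214) = ln(1.229) / 0.2310 = 0.2058/0.2310 = 0.8909 d.
L(t_c) = L₀ e^(−k_1 t_c) = 6.41 × 0.8264 = 5.297 mg/L, and at the critical point k_r D_c = k_1 L, so D_c = (0.214/0.445) × 5.297 = 2.547 mg/L.
Minimum DO = C_s − D_c = 8.96 − 2.547 = 6.413 mg/L.

t_c ≈ 0.891 d; D_c ≈ 2.55 mg/L; min DO ≈ 6.41 mg/L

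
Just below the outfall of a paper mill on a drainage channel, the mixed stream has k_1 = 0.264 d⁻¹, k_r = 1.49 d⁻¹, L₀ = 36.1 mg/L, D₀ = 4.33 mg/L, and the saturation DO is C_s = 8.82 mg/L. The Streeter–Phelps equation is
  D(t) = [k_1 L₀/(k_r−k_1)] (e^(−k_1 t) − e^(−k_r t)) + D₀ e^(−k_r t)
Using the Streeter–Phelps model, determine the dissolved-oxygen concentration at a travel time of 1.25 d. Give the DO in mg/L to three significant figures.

DO ≈ 3.77 mg/L

k_1 L₀/(k_r−k_1) = 0.264×36.1/(1.49−0.264) = 9.530/1.226 = 7.774 mg/L.
e^(−k_1 t) = e^(−0.264×1.250) = 0.7189; e^(−k_r t) = e^(−1.49×1.250) = 0.1553.
D = 7.774 × (0.7189 − 0.1553) + 4.33 × 0.1553 = 4.381 + 0.6724 = 5.054 mg/L.
DO = C_s − D = 8.82 − 5.054 = 3.766 mg/L.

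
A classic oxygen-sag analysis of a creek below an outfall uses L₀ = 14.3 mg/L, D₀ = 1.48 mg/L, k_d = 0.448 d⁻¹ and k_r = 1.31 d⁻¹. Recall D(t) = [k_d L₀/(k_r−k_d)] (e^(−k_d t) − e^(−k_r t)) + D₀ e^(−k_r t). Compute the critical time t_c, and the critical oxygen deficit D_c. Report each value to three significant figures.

At the critical point dD/dt = 0, so k_d L₀ e^(−k_d t) = k_r D. Substituting D(t) from the Streeter–Phelps equation and solving for t gives
t_c = ln[(k_r/k_d)(1 − D₀(k_r−k_d)/(k_d L₀))] / (k_r−k_d).
Here k_r−k_d = 0.8620 d⁻¹ and 1 − D₀(k_r−k_d)/(k_d L₀) = 1 − 1.48×0.8620/(0.448×14.3) = 0.8009, so
t_c = ln(2.924 × 0.8009) / 0.8620 = 0.8509 / 0.8620 = 0.9871 d.
D_c = (k_d/k_r) L₀ e^(−k_d t_c) = (0.448/1.31) × 14.3 × e^(−0.448×0.9871) = 0.3420 × 14.3 × 0.6426 = 3.143 mg/L.

t_c ≈ 0.987 d; D_c ≈ 3.14 mg/L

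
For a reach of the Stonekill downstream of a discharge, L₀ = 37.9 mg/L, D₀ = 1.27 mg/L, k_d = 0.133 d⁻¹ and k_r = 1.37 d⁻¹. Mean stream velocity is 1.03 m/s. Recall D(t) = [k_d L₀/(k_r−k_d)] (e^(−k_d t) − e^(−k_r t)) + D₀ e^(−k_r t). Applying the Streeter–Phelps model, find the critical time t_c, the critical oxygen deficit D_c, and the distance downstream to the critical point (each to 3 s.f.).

t_c = [1/(k_r−k_d)] ln[(k_r/k_d)(1 − D₀(k_r−k_d)/(k_d L₀))]
= [1/(1.37−0.133)] ln[(1.37/0.133)(1 − 1.27×1.237/(0.133×37.9))]
= (1/1.237) ln[10.30 × 0.6883] = 0.8084 × ln(7.090) = 0.8084 × 1.959 = 1.583 d.
D_c = (k_d/k_r) L₀ e^(−k_d t_c) = (0.133/1.37) × 37.9 × e^(−0.133×1.583) = 0.09708 × 37.9 × 0.8101 = 2.981 mg/L.
x_c = v t_c = 1.03 m/s × 1.583 d × 86400 s/d = 140900 m ≈ 141 km.

t_c ≈ 1.58 d; D_c ≈ 2.98 mg/L; x_c ≈ 141 km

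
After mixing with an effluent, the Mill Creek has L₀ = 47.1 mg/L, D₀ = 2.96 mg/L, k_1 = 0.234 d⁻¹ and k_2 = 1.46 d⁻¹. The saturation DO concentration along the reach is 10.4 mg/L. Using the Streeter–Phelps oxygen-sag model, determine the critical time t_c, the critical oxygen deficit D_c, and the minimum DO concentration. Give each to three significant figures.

t_c ≈ 1.17 d; D_c ≈ 5.74 mg/L; min DO ≈ 4.66 mg/L

With k_2/k_1 = 6.239 and 1 − D₀(k_2−k_1)/(k_1 L₀) = 0.6707,
t_c = ln(6.239 × 0.6707) / (1.46 − 0.234) = ln(4.185) / 1.226 = 1.431/1.226 = 1.168 d.
L(t_c) = L₀ e^(−k_1 t_c) = 47.1 × 0.7609 = 35.84 mg/L, and at the critical point k_2 D_c = k_1 L, so D_c = (0.234/1.46) × 35.84 = 5.744 mg/L.
Minimum DO = C_s − D_c = 10.4 − 5.744 = 4.656 mg/L.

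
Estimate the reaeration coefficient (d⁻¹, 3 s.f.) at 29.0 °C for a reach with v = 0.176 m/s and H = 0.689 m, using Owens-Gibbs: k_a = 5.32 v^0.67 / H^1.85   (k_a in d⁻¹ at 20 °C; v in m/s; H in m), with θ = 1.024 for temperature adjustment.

k_a ≈ 4.10 d⁻¹

k_a(20) = 5.32 × 0.176^0.67 / 0.689^1.85 = 5.32 × 0.3122 / 0.5020 = 3.309 d⁻¹.
k_a(29.0) = 3.309 × 1.024^(29.0−20) = 3.309 × 1.238 = 4.096 d⁻¹.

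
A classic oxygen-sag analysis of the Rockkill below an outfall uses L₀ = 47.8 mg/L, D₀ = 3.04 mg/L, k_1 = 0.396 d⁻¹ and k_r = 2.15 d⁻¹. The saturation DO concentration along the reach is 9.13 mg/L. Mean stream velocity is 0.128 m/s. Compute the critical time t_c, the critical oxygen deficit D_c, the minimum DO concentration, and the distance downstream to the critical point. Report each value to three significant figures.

t_c ≈ 0.776 d; D_c ≈ 6.48 mg/L; min DO ≈ 2.65 mg/L; x_c ≈ 8.58 km

t_c = [1/(k_r−k_1)] ln[(k_r/k_1)(1 − D₀(k_r−k_1)/(k_1 L₀))]
= [1/(2.15−0.396)] ln[(2.15/0.396)(1 − 3.04×1.754/(0.396×47.8))]
= (1/1.754) ln[5.429 × 0.7183] = 0.5701 × ln(3.900) = 0.5701 × 1.361 = 0.7759 d.
L(t_c) = L₀ e^(−k_1 t_c) = 47.8 × 0.7355 = 35.15 mg/L, and at the critical point k_r D_c = k_1 L, so D_c = (0.396/2.15) × 35.15 = 6.475 mg/L.
Minimum DO = C_s − D_c = 9.13 − 6.475 = 2.655 mg/L.
x_c = v t_c = 0.128 m/s × 0.7759 d × 86400 s/d = 8581 m ≈ 8.58 km.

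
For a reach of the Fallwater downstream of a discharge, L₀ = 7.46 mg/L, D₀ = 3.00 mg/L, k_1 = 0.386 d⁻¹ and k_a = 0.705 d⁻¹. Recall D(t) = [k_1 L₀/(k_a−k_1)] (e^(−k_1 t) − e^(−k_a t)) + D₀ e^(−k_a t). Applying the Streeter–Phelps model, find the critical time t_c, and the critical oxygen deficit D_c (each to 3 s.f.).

t_c ≈ 0.622 d; D_c ≈ 3.21 mg/L

At the critical point dD/dt = 0, so k_1 L₀ e^(−k_1 t) = k_a D. Substituting D(t) from the Streeter–Phelps equation and solving for t gives
t_c = ln[(k_a/k_1)(1 − D₀(k_a−k_1)/(k_1 L₀))] / (k_a−k_1).
Here k_a−k_1 = 0.3190 d⁻¹ and 1 − D₀(k_a−k_1)/(k_1 L₀) = 1 − 3.00×0.3190/(0.386×7.46) = 0.6677, so
t_c = ln(1.826 × 0.6677) / 0.3190 = 0.1984 / 0.3190 = 0.6219 d.
L(t_c) = L₀ e^(−k_1 t_c) = 7.46 × 0.7866 = 5.868 mg/L, and at the critical point k_a D_c = k_1 L, so D_c = (0.386/0.705) × 5.868 = 3.213 mg/L.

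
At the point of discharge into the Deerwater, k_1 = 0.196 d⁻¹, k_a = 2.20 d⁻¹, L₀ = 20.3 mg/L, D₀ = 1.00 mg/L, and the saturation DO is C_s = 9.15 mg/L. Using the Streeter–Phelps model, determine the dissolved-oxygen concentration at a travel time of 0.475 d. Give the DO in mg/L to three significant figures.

DO ≈ 7.69 mg/L

k_1 L₀/(k_a−k_1) = 0.196×20.3/(2.20−0.196) = 3.979/2.004 = 1.985 mg/L.
e^(−k_1 t) = e^(−0.196×0.4750) = 0.9111; e^(−k_a t) = e^(−2.20×0.4750) = 0.3517.
D = 1.985 × (0.9111 − 0.3517) + 1.00 × 0.3517 = 1.111 + 0.3517 = 1.462 mg/L.
DO = C_s − D = 9.15 − 1.462 = 7.688 mg/L.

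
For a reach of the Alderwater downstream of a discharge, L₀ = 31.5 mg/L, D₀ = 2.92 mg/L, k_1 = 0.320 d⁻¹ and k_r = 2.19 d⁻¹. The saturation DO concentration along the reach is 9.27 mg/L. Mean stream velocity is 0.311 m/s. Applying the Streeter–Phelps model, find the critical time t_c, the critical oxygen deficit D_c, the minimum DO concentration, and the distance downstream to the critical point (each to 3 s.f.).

t_c ≈ 0.611 d; D_c ≈ 3.78 mg/L; min DO ≈ 5.49 mg/L; x_c ≈ 16.4 km

At the critical point dD/dt = 0, so k_1 L₀ e^(−k_1 t) = k_r D. Substituting D(t) from the Streeter–Phelps equation and solving for t gives
t_c = ln[(k_r/k_1)(1 − D₀(k_r−k_1)/(k_1 L₀))] / (k_r−k_1).
Here k_r−k_1 = 1.870 d⁻¹ and 1 − D₀(k_r−k_1)/(k_1 L₀) = 1 − 2.92×1.870/(0.320×31.5) = 0.4583, so
t_c = ln(6.844 × 0.4583) / 1.870 = 1.143 / 1.870 = 0.6113 d.
L(t_c) = L₀ e^(−k_1 t_c) = 31.5 × 0.8223 = 25.90 mg/L, and at the critical point k_r D_c = k_1 L, so D_c = (0.320/2.19) × 25.90 = 3.785 mg/L.
Minimum DO = C_s − D_c = 9.27 − 3.785 = 5.485 mg/L.
x_c = v t_c = 0.311 m/s × 0.6113 d × 86400 s/d = 16430 m ≈ 16.4 km.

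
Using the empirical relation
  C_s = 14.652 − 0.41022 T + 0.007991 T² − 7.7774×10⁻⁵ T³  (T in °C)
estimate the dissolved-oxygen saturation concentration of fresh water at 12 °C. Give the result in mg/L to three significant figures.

C_s = 14.652 − 0.41022×12 + 0.007991×12² − 7.7774×10⁻⁵×12³ = 10.75 mg/L.

C_s ≈ 10.7 mg/L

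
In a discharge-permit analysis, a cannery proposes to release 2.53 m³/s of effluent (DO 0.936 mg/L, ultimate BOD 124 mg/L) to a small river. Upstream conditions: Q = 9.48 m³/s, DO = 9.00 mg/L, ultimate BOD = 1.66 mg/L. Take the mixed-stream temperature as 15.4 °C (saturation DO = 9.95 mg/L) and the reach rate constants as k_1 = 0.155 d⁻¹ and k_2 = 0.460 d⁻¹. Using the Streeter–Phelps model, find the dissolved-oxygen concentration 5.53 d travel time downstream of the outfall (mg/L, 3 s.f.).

DO ≈ 4.92 mg/L

Mixed DO = (9.48×9.00 + 2.53×0.936)/(9.48+2.53) = 87.69/12.01 = 7.301 mg/L.
Mixed L₀ = (9.48×1.66 + 2.53×124)/(12.01) = 329.5/12.01 = 27.43 mg/L.
Initial deficit D₀ = C_s − DO₀ = 9.95 − 7.301 = 2.649 mg/L.
D(5.53) = [0.155×27.43/(0.460−0.155)](e^(−0.155×5.53) − e^(−0.460×5.53)) + 2.649 e^(−0.460×5.53)
= 13.94 × (0.4244 − 0.07857) + 2.649 × 0.07857 = 5.029 mg/L.
DO = 9.95 − 5.029 = 4.921 mg/L.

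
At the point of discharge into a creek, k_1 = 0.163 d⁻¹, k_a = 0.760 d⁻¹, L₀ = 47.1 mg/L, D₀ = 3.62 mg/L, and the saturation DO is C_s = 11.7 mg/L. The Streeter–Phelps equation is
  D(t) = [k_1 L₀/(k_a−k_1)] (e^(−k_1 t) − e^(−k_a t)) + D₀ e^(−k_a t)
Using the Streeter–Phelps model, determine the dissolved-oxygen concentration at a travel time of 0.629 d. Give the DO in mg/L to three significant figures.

DO ≈ 5.82 mg/L

k_1 L₀/(k_a−k_1) = 0.163×47.1/(0.760−0.163) = 7.677/0.5970 = 12.86 mg/L.
e^(−k_1 t) = e^(−0.163×0.6290) = 0.9026; e^(−k_a t) = e^(−0.760×0.6290) = 0.6200.
D = 12.86 × (0.9026 − 0.6200) + 3.62 × 0.6200 = 3.634 + 2.244 = 5.878 mg/L.
DO = C_s − D = 11.7 − 5.878 = 5.822 mg/L.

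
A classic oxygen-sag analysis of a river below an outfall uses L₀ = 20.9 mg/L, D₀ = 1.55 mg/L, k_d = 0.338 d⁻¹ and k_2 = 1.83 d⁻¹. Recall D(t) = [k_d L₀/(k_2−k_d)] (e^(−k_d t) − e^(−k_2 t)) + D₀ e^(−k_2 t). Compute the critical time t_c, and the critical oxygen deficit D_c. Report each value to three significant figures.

t_c ≈ 0.866 d; D_c ≈ 2.88 mg/L

At the critical point dD/dt = 0, so k_d L₀ e^(−k_d t) = k_2 D. Substituting D(t) from the Streeter–Phelps equation and solving for t gives
t_c = ln[(k_2/k_d)(1 − D₀(k_2−k_d)/(k_d L₀))] / (k_2−k_d).
Here k_2−k_d = 1.492 d⁻¹ and 1 − D₀(k_2−k_d)/(k_d L₀) = 1 − 1.55×1.492/(0.338×20.9) = 0.6726, so
t_c = ln(5.414 × 0.6726) / 1.492 = 1.292 / 1.492 = 0.8663 d.
L(t_c) = L₀ e^(−k_d t_c) = 20.9 × 0.7462 = 15.60 mg/L, and at the critical point k_2 D_c = k_d L, so D_c = (0.338/1.83) × 15.60 = 2.880 mg/L.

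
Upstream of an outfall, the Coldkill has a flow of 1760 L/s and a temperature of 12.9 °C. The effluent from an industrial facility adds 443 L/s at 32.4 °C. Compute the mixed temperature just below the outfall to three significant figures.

16.8 °C

Flow-weighted mixing: C = (Q_r C_r + Q_w C_w)/(Q_r + Q_w)
= (1760×12.9 + 443×32.4)/(1760 + 443) = 37060/2203 = 16.82 °C.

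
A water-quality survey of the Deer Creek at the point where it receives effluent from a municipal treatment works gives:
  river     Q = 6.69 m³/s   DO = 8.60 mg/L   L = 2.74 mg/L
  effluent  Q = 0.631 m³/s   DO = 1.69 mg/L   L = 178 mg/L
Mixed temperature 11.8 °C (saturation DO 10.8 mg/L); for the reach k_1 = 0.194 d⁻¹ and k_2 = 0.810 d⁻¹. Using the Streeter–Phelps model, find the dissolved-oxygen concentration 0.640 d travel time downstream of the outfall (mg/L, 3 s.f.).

Mixed DO = (6.69×8.60 + 0.631×1.69)/(6.69+0.631) = 58.60/7.321 = 8.004 mg/L.
Mixed L₀ = (6.69×2.74 + 0.631×178)/(7.321) = 130.6/7.321 = 17.85 mg/L.
Initial deficit D₀ = C_s − DO₀ = 10.8 − 8.004 = 2.796 mg/L.
D(0.640) = [0.194×17.85/(0.810−0.194)](e^(−0.194×0.640) − e^(−0.810×0.640)) + 2.796 e^(−0.810×0.640)
= 5.620 × (0.8832 − 0.5955) + 2.796 × 0.5955 = 3.282 mg/L.
DO = 10.8 − 3.282 = 7.518 mg/L.

DO ≈ 7.52 mg/L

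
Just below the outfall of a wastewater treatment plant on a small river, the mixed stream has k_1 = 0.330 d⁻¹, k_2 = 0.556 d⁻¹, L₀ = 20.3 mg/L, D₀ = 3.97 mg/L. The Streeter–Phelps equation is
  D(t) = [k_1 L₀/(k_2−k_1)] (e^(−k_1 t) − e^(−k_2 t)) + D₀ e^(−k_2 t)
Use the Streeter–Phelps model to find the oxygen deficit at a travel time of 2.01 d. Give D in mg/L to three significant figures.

k_1 L₀/(k_2−k_1) = 0.330×20.3/(0.556−0.330) = 6.699/0.2260 = 29.64 mg/L.
e^(−k_1 t) = e^(−0.330×2.010) = 0.5151; e^(−k_2 t) = e^(−0.556×2.010) = 0.3271.
D = 29.64 × (0.5151 − 0.3271) + 3.97 × 0.3271 = 5.575 + 1.298 = 6.873 mg/L.

D ≈ 6.87 mg/L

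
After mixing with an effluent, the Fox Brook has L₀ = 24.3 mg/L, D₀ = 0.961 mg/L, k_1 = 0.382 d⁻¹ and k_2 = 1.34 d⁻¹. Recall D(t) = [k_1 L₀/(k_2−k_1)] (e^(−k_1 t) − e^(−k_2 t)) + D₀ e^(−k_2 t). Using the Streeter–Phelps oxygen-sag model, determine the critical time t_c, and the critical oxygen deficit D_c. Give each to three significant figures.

t_c ≈ 1.20 d; D_c ≈ 4.38 mg/L

With k_2/k_1 = 3.508 and 1 − D₀(k_2−k_1)/(k_1 L₀) = 0.9008,
t_c = ln(3.508 × 0.9008) / (1.34 − 0.382) = ln(3.160) / 0.9580 = 1.151/0.9580 = 1.201 d.
L(t_c) = L₀ e^(−k_1 t_c) = 24.3 × 0.6321 = 15.36 mg/L, and at the critical point k_2 D_c = k_1 L, so D_c = (0.382/1.34) × 15.36 = 4.378 mg/L.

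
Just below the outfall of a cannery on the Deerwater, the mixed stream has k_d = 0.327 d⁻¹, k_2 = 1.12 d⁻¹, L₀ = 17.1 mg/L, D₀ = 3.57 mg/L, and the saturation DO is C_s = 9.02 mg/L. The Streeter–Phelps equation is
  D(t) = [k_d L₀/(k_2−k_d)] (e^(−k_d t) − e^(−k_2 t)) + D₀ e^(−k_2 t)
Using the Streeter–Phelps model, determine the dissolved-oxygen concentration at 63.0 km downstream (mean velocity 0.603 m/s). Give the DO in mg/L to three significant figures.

Travel time t = x/v = 63.0 km / (0.603 m/s) = 63000 m / 0.603 m/s = 104500 s = 1.209 d.
k_d L₀/(k_2−k_d) = 0.327×17.1/(1.12−0.327) = 5.592/0.7930 = 7.051 mg/L.
e^(−k_d t) = e^(−0.327×1.209) = 0.6734; e^(−k_2 t) = e^(−1.12×1.209) = 0.2581.
D = 7.051 × (0.6734 − 0.2581) + 3.57 × 0.2581 = 2.928 + 0.9215 = 3.850 mg/L.
DO = C_s − D = 9.02 − 3.850 = 5.170 mg/L.

DO ≈ 5.17 mg/L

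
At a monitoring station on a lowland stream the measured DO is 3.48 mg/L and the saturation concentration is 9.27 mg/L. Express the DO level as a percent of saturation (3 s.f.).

% saturation = C/C_s × 100 = 3.48/9.27 × 100 = 37.5 %.

37.5 % saturation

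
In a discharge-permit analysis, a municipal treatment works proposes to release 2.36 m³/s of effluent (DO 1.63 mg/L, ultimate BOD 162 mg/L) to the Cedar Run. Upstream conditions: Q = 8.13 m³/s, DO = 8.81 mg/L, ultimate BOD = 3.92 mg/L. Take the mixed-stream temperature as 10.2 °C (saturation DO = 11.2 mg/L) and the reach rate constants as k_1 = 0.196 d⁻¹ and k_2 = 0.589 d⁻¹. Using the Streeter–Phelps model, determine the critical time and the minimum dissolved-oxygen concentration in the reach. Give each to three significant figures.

t_c ≈ 2.22 d; minimum DO ≈ 2.70 mg/L

Mixed DO = (8.13×8.81 + 2.36×1.63)/(8.13+2.36) = 75.47/10.49 = 7.195 mg/L.
Mixed L₀ = (8.13×3.92 + 2.36×162)/(10.49) = 414.2/10.49 = 39.48 mg/L.
Initial deficit D₀ = C_s − DO₀ = 11.2 − 7.195 = 4.005 mg/L.
t_c = (1/0.3930) ln[(0.589/0.196)(1 − 4.005×0.3930/(0.196×39.48))] = 2.545 × ln(2.394) = 2.221 d.
D_c = (0.196/0.589) × 39.48 × e^(−0.196×2.221) = 0.3328 × 39.48 × 0.6470 = 8.502 mg/L.
Minimum DO = 11.2 − 8.502 = 2.698 mg/L.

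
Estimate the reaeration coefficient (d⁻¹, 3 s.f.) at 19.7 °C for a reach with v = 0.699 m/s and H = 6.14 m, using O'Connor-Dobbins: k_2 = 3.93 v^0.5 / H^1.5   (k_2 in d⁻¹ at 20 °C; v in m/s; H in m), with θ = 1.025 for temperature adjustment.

k_2 ≈ 0.214 d⁻¹

k_2(20) = 3.93 × 0.699^0.5 / 6.14^1.5 = 3.93 × 0.8361 / 15.21 = 0.2160 d⁻¹.
k_2(19.7) = 0.2160 × 1.025^(19.7−20) = 0.2160 × 0.9926 = 0.2144 d⁻¹.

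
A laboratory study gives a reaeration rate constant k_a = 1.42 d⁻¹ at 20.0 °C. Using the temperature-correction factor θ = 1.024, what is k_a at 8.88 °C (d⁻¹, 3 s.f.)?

k_a ≈ 1.09 d⁻¹

k_a(T₂) = k_a(T₁) · θ^(T₂−T₁) = 1.42 × 1.024^(8.88−20.0)
= 1.42 × 1.024^-11.1 = 1.42 × 0.7682 = 1.091 d⁻¹.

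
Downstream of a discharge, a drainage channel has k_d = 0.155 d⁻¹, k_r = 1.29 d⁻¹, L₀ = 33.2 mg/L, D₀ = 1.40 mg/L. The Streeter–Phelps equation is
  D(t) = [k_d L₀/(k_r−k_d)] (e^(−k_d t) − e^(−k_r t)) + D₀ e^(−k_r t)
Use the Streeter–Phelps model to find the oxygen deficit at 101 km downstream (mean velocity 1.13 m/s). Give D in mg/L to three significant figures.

Travel time t = x/v = 101 km / (1.13 m/s) = 101000 m / 1.13 m/s = 89380 s = 1.034 d.
k_d L₀/(k_r−k_d) = 0.155×33.2/(1.29−0.155) = 5.146/1.135 = 4.534 mg/L.
e^(−k_d t) = e^(−0.155×1.034) = 0.8518; e^(−k_r t) = e^(−1.29×1.034) = 0.2633.
D = 4.534 × (0.8518 − 0.2633) + 1.40 × 0.2633 = 2.668 + 0.3686 = 3.037 mg/L.

D ≈ 3.04 mg/L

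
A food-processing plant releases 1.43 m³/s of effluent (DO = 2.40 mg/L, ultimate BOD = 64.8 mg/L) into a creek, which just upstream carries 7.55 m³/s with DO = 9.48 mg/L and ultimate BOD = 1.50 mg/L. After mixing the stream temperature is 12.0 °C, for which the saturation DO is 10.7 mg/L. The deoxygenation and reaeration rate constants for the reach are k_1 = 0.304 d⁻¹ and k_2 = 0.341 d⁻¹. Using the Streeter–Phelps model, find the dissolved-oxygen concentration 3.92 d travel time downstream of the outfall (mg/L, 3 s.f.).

DO ≈ 6.18 mg/L

Mixed DO = (7.55×9.48 + 1.43×2.40)/(7.55+1.43) = 75.01/8.980 = 8.353 mg/L.
Mixed L₀ = (7.55×1.50 + 1.43×64.8)/(8.980) = 104.0/8.980 = 11.58 mg/L.
Initial deficit D₀ = C_s − DO₀ = 10.7 − 8.353 = 2.347 mg/L.
D(3.92) = [0.304×11.58/(0.341−0.304)](e^(−0.304×3.92) − e^(−0.341×3.92)) + 2.347 e^(−0.341×3.92)
= 95.14 × (0.3037 − 0.2627) + 2.347 × 0.2627 = 4.518 mg/L.
DO = 10.7 − 4.518 = 6.182 mg/L.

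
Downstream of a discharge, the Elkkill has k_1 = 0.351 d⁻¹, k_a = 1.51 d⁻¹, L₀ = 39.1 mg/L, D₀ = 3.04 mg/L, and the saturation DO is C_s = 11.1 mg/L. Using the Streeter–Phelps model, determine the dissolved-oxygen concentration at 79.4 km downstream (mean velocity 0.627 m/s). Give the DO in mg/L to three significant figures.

DO ≈ 4.98 mg/L

Travel time t = x/v = 79.4 km / (0.627 m/s) = 79400 m / 0.627 m/s = 126600 s = 1.466 d.
k_1 L₀/(k_a−k_1) = 0.351×39.1/(1.51−0.351) = 13.72/1.159 = 11.84 mg/L.
e^(−k_1 t) = e^(−0.351×1.466) = 0.5978; e^(−k_a t) = e^(−1.51×1.466) = 0.1094.
D = 11.84 × (0.5978 − 0.1094) + 3.04 × 0.1094 = 5.784 + 0.3324 = 6.117 mg/L.
DO = C_s − D = 11.1 − 6.117 = 4.983 mg/L.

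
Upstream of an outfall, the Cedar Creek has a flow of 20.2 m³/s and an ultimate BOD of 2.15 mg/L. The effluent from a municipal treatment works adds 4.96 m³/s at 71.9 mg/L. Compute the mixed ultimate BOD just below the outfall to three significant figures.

Flow-weighted mixing: C = (Q_r C_r + Q_w C_w)/(Q_r + Q_w)
= (20.2×2.15 + 4.96×71.9)/(20.2 + 4.96) = 400.1/25.16 = 15.90 mg/L.

15.9 mg/L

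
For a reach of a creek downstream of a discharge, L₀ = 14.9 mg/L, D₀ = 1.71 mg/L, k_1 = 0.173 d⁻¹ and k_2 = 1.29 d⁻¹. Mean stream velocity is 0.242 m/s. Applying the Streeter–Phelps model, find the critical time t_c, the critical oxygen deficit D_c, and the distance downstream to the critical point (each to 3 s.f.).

At the critical point dD/dt = 0, so k_1 L₀ e^(−k_1 t) = k_2 D. Substituting D(t) from the Streeter–Phelps equation and solving for t gives
t_c = ln[(k_2/k_1)(1 − D₀(k_2−k_1)/(k_1 L₀))] / (k_2−k_1).
Here k_2−k_1 = 1.117 d⁻¹ and 1 − D₀(k_2−k_1)/(k_1 L₀) = 1 − 1.71×1.117/(0.173×14.9) = 0.2590, so
t_c = ln(7.457 × 0.2590) / 1.117 = 0.6582 / 1.117 = 0.5892 d.
L(t_c) = L₀ e^(−k_1 t_c) = 14.9 × 0.9031 = 13.46 mg/L, and at the critical point k_2 D_c = k_1 L, so D_c = (0.173/1.29) × 13.46 = 1.805 mg/L.
x_c = v t_c = 0.242 m/s × 0.5892 d × 86400 s/d = 12320 m ≈ 12.3 km.

t_c ≈ 0.589 d; D_c ≈ 1.80 mg/L; x_c ≈ 12.3 km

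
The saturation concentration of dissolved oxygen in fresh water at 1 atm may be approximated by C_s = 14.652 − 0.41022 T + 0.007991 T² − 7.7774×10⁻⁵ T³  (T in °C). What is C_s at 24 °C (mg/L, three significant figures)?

C_s ≈ 8.33 mg/L

C_s = 14.652 − 0.41022×24 + 0.007991×24² − 7.7774×10⁻⁵×24³ = 8.334 mg/L.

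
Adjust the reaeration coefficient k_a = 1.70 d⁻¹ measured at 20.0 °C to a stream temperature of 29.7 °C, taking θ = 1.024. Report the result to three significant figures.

k_a(T₂) = k_a(T₁) · θ^(T₂−T₁) = 1.70 × 1.024^(29.7−20.0)
= 1.70 × 1.024^9.70 = 1.70 × 1.259 = 2.140 d⁻¹.

k_a ≈ 2.14 d⁻¹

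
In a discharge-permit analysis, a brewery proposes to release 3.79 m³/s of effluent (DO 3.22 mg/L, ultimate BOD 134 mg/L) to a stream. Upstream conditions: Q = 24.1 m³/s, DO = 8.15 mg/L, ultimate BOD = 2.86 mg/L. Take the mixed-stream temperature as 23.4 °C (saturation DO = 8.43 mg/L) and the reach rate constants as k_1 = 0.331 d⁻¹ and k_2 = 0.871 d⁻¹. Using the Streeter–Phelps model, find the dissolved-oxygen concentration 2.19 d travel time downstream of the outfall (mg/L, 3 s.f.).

DO ≈ 4.03 mg/L

Mixed DO = (24.1×8.15 + 3.79×3.22)/(24.1+3.79) = 208.6/27.89 = 7.480 mg/L.
Mixed L₀ = (24.1×2.86 + 3.79×134)/(27.89) = 576.8/27.89 = 20.68 mg/L.
Initial deficit D₀ = C_s − DO₀ = 8.43 − 7.480 = 0.9499 mg/L.
D(2.19) = [0.331×20.68/(0.871−0.331)](e^(−0.331×2.19) − e^(−0.871×2.19)) + 0.9499 e^(−0.871×2.19)
= 12.68 × (0.4844 − 0.1485) + 0.9499 × 0.1485 = 4.399 mg/L.
DO = 8.43 − 4.399 = 4.031 mg/L.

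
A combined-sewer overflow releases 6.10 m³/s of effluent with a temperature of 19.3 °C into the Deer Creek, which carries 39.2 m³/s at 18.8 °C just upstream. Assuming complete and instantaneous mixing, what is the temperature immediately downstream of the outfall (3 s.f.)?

18.9 °C

Flow-weighted mixing: C = (Q_r C_r + Q_w C_w)/(Q_r + Q_w)
= (39.2×18.8 + 6.10×19.3)/(39.2 + 6.10) = 854.7/45.30 = 18.87 °C.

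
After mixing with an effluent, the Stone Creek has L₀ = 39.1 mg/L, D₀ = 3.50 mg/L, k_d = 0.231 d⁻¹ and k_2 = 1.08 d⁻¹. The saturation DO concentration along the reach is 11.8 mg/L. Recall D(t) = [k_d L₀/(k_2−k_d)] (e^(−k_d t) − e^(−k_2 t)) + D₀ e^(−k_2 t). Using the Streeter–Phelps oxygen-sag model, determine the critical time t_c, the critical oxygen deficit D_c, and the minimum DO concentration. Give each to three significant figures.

t_c = [1/(k_2−k_d)] ln[(k_2/k_d)(1 − D₀(k_2−k_d)/(k_d L₀))]
= [1/(1.08−0.231)] ln[(1.08/0.231)(1 − 3.50×0.8490/(0.231×39.1))]
= (1/0.8490) ln[4.675 × 0.6710] = 1.178 × ln(3.137) = 1.178 × 1.143 = 1.347 d.
L(t_c) = L₀ e^(−k_d t_c) = 39.1 × 0.7327 = 28.65 mg/L, and at the critical point k_2 D_c = k_d L, so D_c = (0.231/1.08) × 28.65 = 6.127 mg/L.
Minimum DO = C_s − D_c = 11.8 − 6.127 = 5.673 mg/L.

t_c ≈ 1.35 d; D_c ≈ 6.13 mg/L; min DO ≈ 5.67 mg/L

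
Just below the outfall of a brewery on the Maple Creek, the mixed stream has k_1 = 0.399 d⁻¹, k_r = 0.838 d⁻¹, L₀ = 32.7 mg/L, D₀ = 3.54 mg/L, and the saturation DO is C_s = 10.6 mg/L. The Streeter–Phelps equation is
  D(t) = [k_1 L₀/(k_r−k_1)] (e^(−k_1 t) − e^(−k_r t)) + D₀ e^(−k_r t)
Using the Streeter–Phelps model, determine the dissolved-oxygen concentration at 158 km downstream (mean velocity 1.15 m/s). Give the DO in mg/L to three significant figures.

DO ≈ 1.75 mg/L

Travel time t = x/v = 158 km / (1.15 m/s) = 158000 m / 1.15 m/s = 137400 s = 1.590 d.
k_1 L₀/(k_r−k_1) = 0.399×32.7/(0.838−0.399) = 13.05/0.4390 = 29.72 mg/L.
e^(−k_1 t) = e^(−0.399×1.590) = 0.5302; e^(−k_r t) = e^(−0.838×1.590) = 0.2638.
D = 29.72 × (0.5302 − 0.2638) + 3.54 × 0.2638 = 7.918 + 0.9338 = 8.852 mg/L.
DO = C_s − D = 10.6 − 8.852 = 1.748 mg/L.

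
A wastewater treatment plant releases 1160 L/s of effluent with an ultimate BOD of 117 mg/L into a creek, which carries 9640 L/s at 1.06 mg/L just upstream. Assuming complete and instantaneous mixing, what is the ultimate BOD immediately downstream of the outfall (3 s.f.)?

13.5 mg/L

Flow-weighted mixing: C = (Q_r C_r + Q_w C_w)/(Q_r + Q_w)
= (9640×1.06 + 1160×117)/(9640 + 1160) = 145900/10800 = 13.51 mg/L.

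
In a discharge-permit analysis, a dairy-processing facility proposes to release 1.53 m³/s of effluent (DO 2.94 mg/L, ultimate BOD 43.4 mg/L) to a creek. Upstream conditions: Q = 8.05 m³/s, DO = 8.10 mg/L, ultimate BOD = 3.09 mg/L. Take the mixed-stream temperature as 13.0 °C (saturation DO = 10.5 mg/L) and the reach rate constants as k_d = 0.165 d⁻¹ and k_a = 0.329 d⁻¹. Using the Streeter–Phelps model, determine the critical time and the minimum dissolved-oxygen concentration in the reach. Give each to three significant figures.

Mixed DO = (8.05×8.10 + 1.53×2.94)/(8.05+1.53) = 69.70/9.580 = 7.276 mg/L.
Mixed L₀ = (8.05×3.09 + 1.53×43.4)/(9.580) = 91.28/9.580 = 9.528 mg/L.
Initial deficit D₀ = C_s − DO₀ = 10.5 − 7.276 = 3.224 mg/L.
t_c = (1/0.1640) ln[(0.329/0.165)(1 − 3.224×0.1640/(0.165×9.528))] = 6.098 × ln(1.323) = 1.708 d.
D_c = (0.165/0.329) × 9.528 × e^(−0.165×1.708) = 0.5015 × 9.528 × 0.7544 = 3.605 mg/L.
Minimum DO = 10.5 − 3.605 = 6.895 mg/L.

t_c ≈ 1.71 d; minimum DO ≈ 6.90 mg/L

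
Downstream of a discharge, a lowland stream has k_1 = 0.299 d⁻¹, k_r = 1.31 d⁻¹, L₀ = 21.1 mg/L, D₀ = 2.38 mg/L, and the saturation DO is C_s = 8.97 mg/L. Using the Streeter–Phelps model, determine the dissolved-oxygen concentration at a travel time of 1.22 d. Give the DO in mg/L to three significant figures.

k_1 L₀/(k_r−k_1) = 0.299×21.1/(1.31−0.299) = 6.309/1.011 = 6.240 mg/L.
e^(−k_1 t) = e^(−0.299×1.220) = 0.6943; e^(−k_r t) = e^(−1.31×1.220) = 0.2023.
D = 6.240 × (0.6943 − 0.2023) + 2.38 × 0.2023 = 3.071 + 0.4814 = 3.552 mg/L.
DO = C_s − D = 8.97 − 3.552 = 5.418 mg/L.

DO ≈ 5.42 mg/L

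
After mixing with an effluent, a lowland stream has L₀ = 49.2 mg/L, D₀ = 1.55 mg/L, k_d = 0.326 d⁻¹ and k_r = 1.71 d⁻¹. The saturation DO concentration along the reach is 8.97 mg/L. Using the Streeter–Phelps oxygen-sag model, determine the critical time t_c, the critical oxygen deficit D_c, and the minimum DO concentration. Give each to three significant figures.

t_c = [1/(k_r−k_d)] ln[(k_r/k_d)(1 − D₀(k_r−k_d)/(k_d L₀))]
= [1/(1.71−0.326)] ln[(1.71/0.326)(1 − 1.55×1.384/(0.326×49.2))]
= (1/1.384) ln[5.245 × 0.8663] = 0.7225 × ln(4.544) = 0.7225 × 1.514 = 1.094 d.
L(t_c) = L₀ e^(−k_d t_c) = 49.2 × 0.7001 = 34.44 mg/L, and at the critical point k_r D_c = k_d L, so D_c = (0.326/1.71) × 34.44 = 6.566 mg/L.
Minimum DO = C_s − D_c = 8.97 − 6.566 = 2.404 mg/L.

t_c ≈ 1.09 d; D_c ≈ 6.57 mg/L; min DO ≈ 2.40 mg/L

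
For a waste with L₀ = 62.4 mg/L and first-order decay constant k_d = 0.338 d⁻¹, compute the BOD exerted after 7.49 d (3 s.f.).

y_t = L₀(1 − e^(−k_d t)) = 62.4 × (1 − e^(−0.338×7.49))
= 62.4 × (1 − 0.07953) = 62.4 × 0.9205 = 57.44 mg/L.

y ≈ 57.4 mg/L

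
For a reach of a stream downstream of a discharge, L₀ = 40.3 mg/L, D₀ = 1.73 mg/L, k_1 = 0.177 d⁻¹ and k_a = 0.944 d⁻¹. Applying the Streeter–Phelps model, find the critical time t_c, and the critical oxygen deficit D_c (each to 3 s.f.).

t_c ≈ 1.91 d; D_c ≈ 5.38 mg/L

With k_a/k_1 = 5.333 and 1 − D₀(k_a−k_1)/(k_1 L₀) = 0.8140,
t_c = ln(5.333 × 0.8140) / (0.944 − 0.177) = ln(4.341) / 0.7670 = 1.468/0.7670 = 1.914 d.
L(t_c) = L₀ e^(−k_1 t_c) = 40.3 × 0.7126 = 28.72 mg/L, and at the critical point k_a D_c = k_1 L, so D_c = (0.177/0.944) × 28.72 = 5.385 mg/L.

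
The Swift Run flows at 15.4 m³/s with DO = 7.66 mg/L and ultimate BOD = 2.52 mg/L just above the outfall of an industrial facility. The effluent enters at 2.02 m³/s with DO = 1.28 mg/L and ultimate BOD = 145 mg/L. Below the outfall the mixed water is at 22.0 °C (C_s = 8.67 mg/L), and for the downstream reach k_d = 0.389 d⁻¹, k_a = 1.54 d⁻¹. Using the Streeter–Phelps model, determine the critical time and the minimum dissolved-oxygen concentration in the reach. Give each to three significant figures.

t_c ≈ 0.920 d; minimum DO ≈ 5.31 mg/L

Mixed DO = (15.4×7.66 + 2.02×1.28)/(15.4+2.02) = 120.5/17.42 = 6.920 mg/L.
Mixed L₀ = (15.4×2.52 + 2.02×145)/(17.42) = 331.7/17.42 = 19.04 mg/L.
Initial deficit D₀ = C_s − DO₀ = 8.67 − 6.920 = 1.750 mg/L.
t_c = (1/1.151) ln[(1.54/0.389)(1 − 1.750×1.151/(0.389×19.04))] = 0.8688 × ln(2.882) = 0.9198 d.
D_c = (0.389/1.54) × 19.04 × e^(−0.389×0.9198) = 0.2526 × 19.04 × 0.6992 = 3.363 mg/L.
Minimum DO = 8.67 − 3.363 = 5.307 mg/L.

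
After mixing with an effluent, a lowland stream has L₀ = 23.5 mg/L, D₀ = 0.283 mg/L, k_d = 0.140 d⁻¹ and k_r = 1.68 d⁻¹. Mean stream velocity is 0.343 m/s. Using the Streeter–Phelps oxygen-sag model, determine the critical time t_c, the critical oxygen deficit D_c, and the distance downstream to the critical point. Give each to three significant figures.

t_c = [1/(k_r−k_d)] ln[(k_r/k_d)(1 − D₀(k_r−k_d)/(k_d L₀))]
= [1/(1.68−0.140)] ln[(1.68/0.140)(1 − 0.283×1.540/(0.140×23.5))]
= (1/1.540) ln[12.00 × 0.8675] = 0.6494 × ln(10.41) = 0.6494 × 2.343 = 1.521 d.
D_c = (k_d/k_r) L₀ e^(−k_d t_c) = (0.140/1.68) × 23.5 × e^(−0.140×1.521) = 0.08333 × 23.5 × 0.8082 = 1.583 mg/L.
x_c = v t_c = 0.343 m/s × 1.521 d × 86400 s/d = 45080 m ≈ 45.1 km.

t_c ≈ 1.52 d; D_c ≈ 1.58 mg/L; x_c ≈ 45.1 km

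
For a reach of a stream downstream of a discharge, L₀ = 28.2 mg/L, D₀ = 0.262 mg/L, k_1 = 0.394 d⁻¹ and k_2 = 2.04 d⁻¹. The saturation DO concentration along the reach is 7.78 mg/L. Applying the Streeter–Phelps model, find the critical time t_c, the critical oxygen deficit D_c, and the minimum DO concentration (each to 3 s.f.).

At the critical point dD/dt = 0, so k_1 L₀ e^(−k_1 t) = k_2 D. Substituting D(t) from the Streeter–Phelps equation and solving for t gives
t_c = ln[(k_2/k_1)(1 − D₀(k_2−k_1)/(k_1 L₀))] / (k_2−k_1).
Here k_2−k_1 = 1.646 d⁻¹ and 1 − D₀(k_2−k_1)/(k_1 L₀) = 1 − 0.262×1.646/(0.394×28.2) = 0.9612, so
t_c = ln(5.178 × 0.9612) / 1.646 = 1.605 / 1.646 = 0.9749 d.
L(t_c) = L₀ e^(−k_1 t_c) = 28.2 × 0.6810 = 19.21 mg/L, and at the critical point k_2 D_c = k_1 L, so D_c = (0.394/2.04) × 19.21 = 3.709 mg/L.
Minimum DO = C_s − D_c = 7.78 − 3.709 = 4.071 mg/L.

t_c ≈ 0.975 d; D_c ≈ 3.71 mg/L; min DO ≈ 4.07 mg/L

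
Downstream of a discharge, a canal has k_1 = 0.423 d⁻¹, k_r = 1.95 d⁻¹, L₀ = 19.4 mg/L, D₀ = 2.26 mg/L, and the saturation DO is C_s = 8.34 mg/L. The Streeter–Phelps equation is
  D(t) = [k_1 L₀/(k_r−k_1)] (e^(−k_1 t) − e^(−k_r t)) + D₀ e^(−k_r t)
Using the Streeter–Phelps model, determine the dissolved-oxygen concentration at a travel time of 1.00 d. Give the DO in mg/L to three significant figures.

k_1 L₀/(k_r−k_1) = 0.423×19.4/(1.95−0.423) = 8.206/1.527 = 5.374 mg/L.
e^(−k_1 t) = e^(−0.423×1.000) = 0.6551; e^(−k_r t) = e^(−1.95×1.000) = 0.1423.
D = 5.374 × (0.6551 − 0.1423) + 2.26 × 0.1423 = 2.756 + 0.3215 = 3.077 mg/L.
DO = C_s − D = 8.34 − 3.077 = 5.263 mg/L.

DO ≈ 5.26 mg/L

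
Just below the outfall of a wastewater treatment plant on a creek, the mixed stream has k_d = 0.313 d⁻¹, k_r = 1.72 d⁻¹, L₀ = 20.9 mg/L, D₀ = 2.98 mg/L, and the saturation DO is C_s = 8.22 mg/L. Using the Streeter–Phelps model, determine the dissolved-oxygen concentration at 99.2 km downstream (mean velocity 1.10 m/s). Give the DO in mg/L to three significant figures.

Travel time t = x/v = 99.2 km / (1.10 m/s) = 99200 m / 1.10 m/s = 90180 s = 1.044 d.
k_d L₀/(k_r−k_d) = 0.313×20.9/(1.72−0.313) = 6.542/1.407 = 4.649 mg/L.
e^(−k_d t) = e^(−0.313×1.044) = 0.7213; e^(−k_r t) = e^(−1.72×1.044) = 0.1661.
D = 4.649 × (0.7213 − 0.1661) + 2.98 × 0.1661 = 2.581 + 0.4949 = 3.076 mg/L.
DO = C_s − D = 8.22 − 3.076 = 5.144 mg/L.

DO ≈ 5.14 mg/L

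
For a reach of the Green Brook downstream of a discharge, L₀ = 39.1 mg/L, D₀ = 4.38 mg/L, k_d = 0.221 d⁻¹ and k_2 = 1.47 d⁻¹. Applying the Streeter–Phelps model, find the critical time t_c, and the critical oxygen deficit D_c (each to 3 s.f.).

t_c ≈ 0.714 d; D_c ≈ 5.02 mg/L

With k_2/k_d = 6.652 and 1 − D₀(k_2−k_d)/(k_d L₀) = 0.3669,
t_c = ln(6.652 × 0.3669) / (1.47 − 0.221) = ln(2.441) / 1.249 = 0.8922/1.249 = 0.7143 d.
L(t_c) = L₀ e^(−k_d t_c) = 39.1 × 0.8540 = 33.39 mg/L, and at the critical point k_2 D_c = k_d L, so D_c = (0.221/1.47) × 33.39 = 5.020 mg/L.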